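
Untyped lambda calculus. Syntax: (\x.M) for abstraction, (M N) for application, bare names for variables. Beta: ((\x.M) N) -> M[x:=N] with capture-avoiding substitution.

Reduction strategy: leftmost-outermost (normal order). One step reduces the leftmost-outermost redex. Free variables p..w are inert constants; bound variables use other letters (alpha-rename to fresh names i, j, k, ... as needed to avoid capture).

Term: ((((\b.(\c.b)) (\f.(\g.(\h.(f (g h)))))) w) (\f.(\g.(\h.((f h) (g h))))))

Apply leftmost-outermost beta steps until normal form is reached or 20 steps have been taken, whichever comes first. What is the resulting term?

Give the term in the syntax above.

Answer: (\g.(\h.(\i.(\j.(((g h) j) (i j))))))

Derivation:
Step 0: ((((\b.(\c.b)) (\f.(\g.(\h.(f (g h)))))) w) (\f.(\g.(\h.((f h) (g h))))))
Step 1: (((\c.(\f.(\g.(\h.(f (g h)))))) w) (\f.(\g.(\h.((f h) (g h))))))
Step 2: ((\f.(\g.(\h.(f (g h))))) (\f.(\g.(\h.((f h) (g h))))))
Step 3: (\g.(\h.((\f.(\g.(\h.((f h) (g h))))) (g h))))
Step 4: (\g.(\h.(\i.(\j.(((g h) j) (i j))))))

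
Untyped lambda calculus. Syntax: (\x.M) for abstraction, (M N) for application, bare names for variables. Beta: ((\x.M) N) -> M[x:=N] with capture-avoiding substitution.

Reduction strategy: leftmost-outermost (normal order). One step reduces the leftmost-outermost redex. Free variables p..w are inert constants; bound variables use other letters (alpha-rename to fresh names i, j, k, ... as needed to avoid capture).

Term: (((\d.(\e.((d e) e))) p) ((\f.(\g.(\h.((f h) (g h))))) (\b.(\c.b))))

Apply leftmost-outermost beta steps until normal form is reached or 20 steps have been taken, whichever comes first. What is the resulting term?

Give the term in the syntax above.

Answer: ((p (\g.(\h.h))) (\g.(\h.h)))

Derivation:
Step 0: (((\d.(\e.((d e) e))) p) ((\f.(\g.(\h.((f h) (g h))))) (\b.(\c.b))))
Step 1: ((\e.((p e) e)) ((\f.(\g.(\h.((f h) (g h))))) (\b.(\c.b))))
Step 2: ((p ((\f.(\g.(\h.((f h) (g h))))) (\b.(\c.b)))) ((\f.(\g.(\h.((f h) (g h))))) (\b.(\c.b))))
Step 3: ((p (\g.(\h.(((\b.(\c.b)) h) (g h))))) ((\f.(\g.(\h.((f h) (g h))))) (\b.(\c.b))))
Step 4: ((p (\g.(\h.((\c.h) (g h))))) ((\f.(\g.(\h.((f h) (g h))))) (\b.(\c.b))))
Step 5: ((p (\g.(\h.h))) ((\f.(\g.(\h.((f h) (g h))))) (\b.(\c.b))))
Step 6: ((p (\g.(\h.h))) (\g.(\h.(((\b.(\c.b)) h) (g h)))))
Step 7: ((p (\g.(\h.h))) (\g.(\h.((\c.h) (g h)))))
Step 8: ((p (\g.(\h.h))) (\g.(\h.h)))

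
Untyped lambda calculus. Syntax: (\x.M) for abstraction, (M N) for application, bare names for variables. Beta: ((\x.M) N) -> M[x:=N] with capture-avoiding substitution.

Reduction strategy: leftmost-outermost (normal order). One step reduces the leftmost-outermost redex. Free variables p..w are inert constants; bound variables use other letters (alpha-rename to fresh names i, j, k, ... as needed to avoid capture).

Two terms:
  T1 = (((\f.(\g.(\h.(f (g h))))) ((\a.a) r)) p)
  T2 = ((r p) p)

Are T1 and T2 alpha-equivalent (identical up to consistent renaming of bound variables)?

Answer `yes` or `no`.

Answer: no

Derivation:
Term 1: (((\f.(\g.(\h.(f (g h))))) ((\a.a) r)) p)
Term 2: ((r p) p)
Alpha-equivalence: compare structure up to binder renaming.
Result: False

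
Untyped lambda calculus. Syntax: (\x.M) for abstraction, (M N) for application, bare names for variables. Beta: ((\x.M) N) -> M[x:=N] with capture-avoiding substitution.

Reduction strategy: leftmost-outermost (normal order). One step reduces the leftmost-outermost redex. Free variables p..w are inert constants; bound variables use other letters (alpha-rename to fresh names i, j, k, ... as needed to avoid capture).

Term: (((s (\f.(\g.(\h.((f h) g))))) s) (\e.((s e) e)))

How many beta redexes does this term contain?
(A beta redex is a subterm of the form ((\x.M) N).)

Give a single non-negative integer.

Term: (((s (\f.(\g.(\h.((f h) g))))) s) (\e.((s e) e)))
  (no redexes)
Total redexes: 0

Answer: 0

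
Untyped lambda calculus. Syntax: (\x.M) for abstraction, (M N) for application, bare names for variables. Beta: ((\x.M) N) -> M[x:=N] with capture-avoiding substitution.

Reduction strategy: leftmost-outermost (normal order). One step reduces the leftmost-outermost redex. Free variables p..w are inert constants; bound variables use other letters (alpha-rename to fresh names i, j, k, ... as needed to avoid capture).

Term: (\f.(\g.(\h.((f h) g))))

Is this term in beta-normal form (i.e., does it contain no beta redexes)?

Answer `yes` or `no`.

Answer: yes

Derivation:
Term: (\f.(\g.(\h.((f h) g))))
No beta redexes found.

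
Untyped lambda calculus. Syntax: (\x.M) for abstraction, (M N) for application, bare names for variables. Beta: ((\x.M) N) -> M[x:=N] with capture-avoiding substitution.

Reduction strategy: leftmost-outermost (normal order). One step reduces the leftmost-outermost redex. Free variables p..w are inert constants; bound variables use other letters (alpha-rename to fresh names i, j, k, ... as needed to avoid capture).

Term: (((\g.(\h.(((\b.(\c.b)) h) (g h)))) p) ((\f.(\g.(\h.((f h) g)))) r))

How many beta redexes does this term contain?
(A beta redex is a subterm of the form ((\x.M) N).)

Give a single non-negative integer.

Term: (((\g.(\h.(((\b.(\c.b)) h) (g h)))) p) ((\f.(\g.(\h.((f h) g)))) r))
  Redex: ((\g.(\h.(((\b.(\c.b)) h) (g h)))) p)
  Redex: ((\b.(\c.b)) h)
  Redex: ((\f.(\g.(\h.((f h) g)))) r)
Total redexes: 3

Answer: 3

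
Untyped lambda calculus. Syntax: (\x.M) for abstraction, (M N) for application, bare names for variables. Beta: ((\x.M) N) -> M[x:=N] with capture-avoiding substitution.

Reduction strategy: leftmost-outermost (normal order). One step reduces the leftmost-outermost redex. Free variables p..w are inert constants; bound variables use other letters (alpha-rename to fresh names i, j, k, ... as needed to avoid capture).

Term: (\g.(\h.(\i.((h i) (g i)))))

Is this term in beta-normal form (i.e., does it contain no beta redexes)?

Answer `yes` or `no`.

Term: (\g.(\h.(\i.((h i) (g i)))))
No beta redexes found.

Answer: yes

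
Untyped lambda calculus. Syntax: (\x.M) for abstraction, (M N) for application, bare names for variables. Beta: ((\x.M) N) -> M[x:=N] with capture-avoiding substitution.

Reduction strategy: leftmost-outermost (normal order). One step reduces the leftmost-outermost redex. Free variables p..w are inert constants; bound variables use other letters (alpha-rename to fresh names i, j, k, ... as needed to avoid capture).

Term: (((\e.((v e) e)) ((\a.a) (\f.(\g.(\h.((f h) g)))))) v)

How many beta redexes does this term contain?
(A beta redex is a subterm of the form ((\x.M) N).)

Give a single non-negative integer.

Term: (((\e.((v e) e)) ((\a.a) (\f.(\g.(\h.((f h) g)))))) v)
  Redex: ((\e.((v e) e)) ((\a.a) (\f.(\g.(\h.((f h) g))))))
  Redex: ((\a.a) (\f.(\g.(\h.((f h) g)))))
Total redexes: 2

Answer: 2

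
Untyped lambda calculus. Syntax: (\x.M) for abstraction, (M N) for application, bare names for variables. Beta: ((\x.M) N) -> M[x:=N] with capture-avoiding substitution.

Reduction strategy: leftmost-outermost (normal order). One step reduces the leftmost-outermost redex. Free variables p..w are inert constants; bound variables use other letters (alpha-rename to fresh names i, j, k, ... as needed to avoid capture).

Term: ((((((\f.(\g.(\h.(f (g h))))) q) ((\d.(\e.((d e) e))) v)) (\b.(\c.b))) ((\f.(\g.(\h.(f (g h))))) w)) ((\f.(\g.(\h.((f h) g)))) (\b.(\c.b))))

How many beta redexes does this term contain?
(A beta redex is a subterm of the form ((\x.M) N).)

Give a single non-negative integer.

Answer: 4

Derivation:
Term: ((((((\f.(\g.(\h.(f (g h))))) q) ((\d.(\e.((d e) e))) v)) (\b.(\c.b))) ((\f.(\g.(\h.(f (g h))))) w)) ((\f.(\g.(\h.((f h) g)))) (\b.(\c.b))))
  Redex: ((\f.(\g.(\h.(f (g h))))) q)
  Redex: ((\d.(\e.((d e) e))) v)
  Redex: ((\f.(\g.(\h.(f (g h))))) w)
  Redex: ((\f.(\g.(\h.((f h) g)))) (\b.(\c.b)))
Total redexes: 4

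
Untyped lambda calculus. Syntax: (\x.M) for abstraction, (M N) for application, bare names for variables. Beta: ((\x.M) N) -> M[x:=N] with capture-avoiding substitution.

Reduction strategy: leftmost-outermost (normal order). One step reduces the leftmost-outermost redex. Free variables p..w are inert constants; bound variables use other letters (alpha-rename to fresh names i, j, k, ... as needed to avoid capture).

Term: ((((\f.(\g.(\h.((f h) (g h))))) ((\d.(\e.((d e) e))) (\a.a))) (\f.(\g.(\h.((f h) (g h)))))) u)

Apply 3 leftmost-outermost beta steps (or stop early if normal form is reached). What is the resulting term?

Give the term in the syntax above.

Answer: ((((\d.(\e.((d e) e))) (\a.a)) u) ((\f.(\g.(\h.((f h) (g h))))) u))

Derivation:
Step 0: ((((\f.(\g.(\h.((f h) (g h))))) ((\d.(\e.((d e) e))) (\a.a))) (\f.(\g.(\h.((f h) (g h)))))) u)
Step 1: (((\g.(\h.((((\d.(\e.((d e) e))) (\a.a)) h) (g h)))) (\f.(\g.(\h.((f h) (g h)))))) u)
Step 2: ((\h.((((\d.(\e.((d e) e))) (\a.a)) h) ((\f.(\g.(\h.((f h) (g h))))) h))) u)
Step 3: ((((\d.(\e.((d e) e))) (\a.a)) u) ((\f.(\g.(\h.((f h) (g h))))) u))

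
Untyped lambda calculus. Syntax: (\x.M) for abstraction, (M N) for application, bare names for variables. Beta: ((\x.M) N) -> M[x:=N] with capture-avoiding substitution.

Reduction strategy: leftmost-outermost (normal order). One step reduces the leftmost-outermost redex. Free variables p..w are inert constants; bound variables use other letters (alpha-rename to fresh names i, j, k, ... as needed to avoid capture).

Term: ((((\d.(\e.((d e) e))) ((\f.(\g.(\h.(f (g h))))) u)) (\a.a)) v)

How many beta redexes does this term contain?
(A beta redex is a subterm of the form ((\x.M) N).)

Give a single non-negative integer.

Answer: 2

Derivation:
Term: ((((\d.(\e.((d e) e))) ((\f.(\g.(\h.(f (g h))))) u)) (\a.a)) v)
  Redex: ((\d.(\e.((d e) e))) ((\f.(\g.(\h.(f (g h))))) u))
  Redex: ((\f.(\g.(\h.(f (g h))))) u)
Total redexes: 2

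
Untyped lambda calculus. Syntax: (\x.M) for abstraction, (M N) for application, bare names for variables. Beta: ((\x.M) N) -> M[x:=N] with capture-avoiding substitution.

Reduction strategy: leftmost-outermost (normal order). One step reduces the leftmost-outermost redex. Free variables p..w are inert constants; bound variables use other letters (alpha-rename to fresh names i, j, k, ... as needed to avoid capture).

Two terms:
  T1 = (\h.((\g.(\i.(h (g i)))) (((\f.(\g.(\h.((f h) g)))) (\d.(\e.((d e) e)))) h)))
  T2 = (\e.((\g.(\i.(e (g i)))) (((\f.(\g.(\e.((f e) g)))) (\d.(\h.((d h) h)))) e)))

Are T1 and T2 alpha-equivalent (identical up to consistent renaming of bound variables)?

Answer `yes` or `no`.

Answer: yes

Derivation:
Term 1: (\h.((\g.(\i.(h (g i)))) (((\f.(\g.(\h.((f h) g)))) (\d.(\e.((d e) e)))) h)))
Term 2: (\e.((\g.(\i.(e (g i)))) (((\f.(\g.(\e.((f e) g)))) (\d.(\h.((d h) h)))) e)))
Alpha-equivalence: compare structure up to binder renaming.
Result: True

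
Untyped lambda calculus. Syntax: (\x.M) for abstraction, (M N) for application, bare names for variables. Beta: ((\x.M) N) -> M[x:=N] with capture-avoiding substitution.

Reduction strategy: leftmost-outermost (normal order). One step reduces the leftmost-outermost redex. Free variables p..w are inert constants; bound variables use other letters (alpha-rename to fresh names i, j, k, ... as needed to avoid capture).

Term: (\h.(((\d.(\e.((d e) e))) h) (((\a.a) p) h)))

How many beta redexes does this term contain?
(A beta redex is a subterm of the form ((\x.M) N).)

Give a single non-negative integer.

Term: (\h.(((\d.(\e.((d e) e))) h) (((\a.a) p) h)))
  Redex: ((\d.(\e.((d e) e))) h)
  Redex: ((\a.a) p)
Total redexes: 2

Answer: 2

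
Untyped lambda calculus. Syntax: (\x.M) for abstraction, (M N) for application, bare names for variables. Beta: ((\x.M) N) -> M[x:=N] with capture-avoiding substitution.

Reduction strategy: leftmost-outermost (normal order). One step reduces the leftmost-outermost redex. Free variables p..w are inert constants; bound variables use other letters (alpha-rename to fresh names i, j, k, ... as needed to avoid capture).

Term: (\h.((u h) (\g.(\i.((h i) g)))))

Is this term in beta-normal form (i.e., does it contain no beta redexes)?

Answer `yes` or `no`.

Term: (\h.((u h) (\g.(\i.((h i) g)))))
No beta redexes found.

Answer: yes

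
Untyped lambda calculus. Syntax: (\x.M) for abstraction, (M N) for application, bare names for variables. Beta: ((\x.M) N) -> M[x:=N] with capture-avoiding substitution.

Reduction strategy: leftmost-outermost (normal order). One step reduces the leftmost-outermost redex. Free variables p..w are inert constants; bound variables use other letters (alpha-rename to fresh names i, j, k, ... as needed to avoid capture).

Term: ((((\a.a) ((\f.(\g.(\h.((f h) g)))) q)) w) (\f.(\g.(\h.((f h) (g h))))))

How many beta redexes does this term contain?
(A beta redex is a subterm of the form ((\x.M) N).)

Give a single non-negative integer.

Term: ((((\a.a) ((\f.(\g.(\h.((f h) g)))) q)) w) (\f.(\g.(\h.((f h) (g h))))))
  Redex: ((\a.a) ((\f.(\g.(\h.((f h) g)))) q))
  Redex: ((\f.(\g.(\h.((f h) g)))) q)
Total redexes: 2

Answer: 2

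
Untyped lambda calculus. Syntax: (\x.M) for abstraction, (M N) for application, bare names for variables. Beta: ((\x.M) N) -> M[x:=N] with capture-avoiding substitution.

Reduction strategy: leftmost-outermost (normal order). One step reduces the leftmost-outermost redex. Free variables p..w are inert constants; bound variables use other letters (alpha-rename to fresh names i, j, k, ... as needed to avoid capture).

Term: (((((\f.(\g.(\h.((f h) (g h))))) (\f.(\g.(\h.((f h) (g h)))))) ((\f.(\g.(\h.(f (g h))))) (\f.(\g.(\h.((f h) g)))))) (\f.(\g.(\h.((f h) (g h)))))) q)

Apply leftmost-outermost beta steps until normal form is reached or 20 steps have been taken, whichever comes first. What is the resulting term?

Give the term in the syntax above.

Step 0: (((((\f.(\g.(\h.((f h) (g h))))) (\f.(\g.(\h.((f h) (g h)))))) ((\f.(\g.(\h.(f (g h))))) (\f.(\g.(\h.((f h) g)))))) (\f.(\g.(\h.((f h) (g h)))))) q)
Step 1: ((((\g.(\h.(((\f.(\g.(\h.((f h) (g h))))) h) (g h)))) ((\f.(\g.(\h.(f (g h))))) (\f.(\g.(\h.((f h) g)))))) (\f.(\g.(\h.((f h) (g h)))))) q)
Step 2: (((\h.(((\f.(\g.(\h.((f h) (g h))))) h) (((\f.(\g.(\h.(f (g h))))) (\f.(\g.(\h.((f h) g))))) h))) (\f.(\g.(\h.((f h) (g h)))))) q)
Step 3: ((((\f.(\g.(\h.((f h) (g h))))) (\f.(\g.(\h.((f h) (g h)))))) (((\f.(\g.(\h.(f (g h))))) (\f.(\g.(\h.((f h) g))))) (\f.(\g.(\h.((f h) (g h))))))) q)
Step 4: (((\g.(\h.(((\f.(\g.(\h.((f h) (g h))))) h) (g h)))) (((\f.(\g.(\h.(f (g h))))) (\f.(\g.(\h.((f h) g))))) (\f.(\g.(\h.((f h) (g h))))))) q)
Step 5: ((\h.(((\f.(\g.(\h.((f h) (g h))))) h) ((((\f.(\g.(\h.(f (g h))))) (\f.(\g.(\h.((f h) g))))) (\f.(\g.(\h.((f h) (g h)))))) h))) q)
Step 6: (((\f.(\g.(\h.((f h) (g h))))) q) ((((\f.(\g.(\h.(f (g h))))) (\f.(\g.(\h.((f h) g))))) (\f.(\g.(\h.((f h) (g h)))))) q))
Step 7: ((\g.(\h.((q h) (g h)))) ((((\f.(\g.(\h.(f (g h))))) (\f.(\g.(\h.((f h) g))))) (\f.(\g.(\h.((f h) (g h)))))) q))
Step 8: (\h.((q h) (((((\f.(\g.(\h.(f (g h))))) (\f.(\g.(\h.((f h) g))))) (\f.(\g.(\h.((f h) (g h)))))) q) h)))
Step 9: (\h.((q h) ((((\g.(\h.((\f.(\g.(\h.((f h) g)))) (g h)))) (\f.(\g.(\h.((f h) (g h)))))) q) h)))
Step 10: (\h.((q h) (((\h.((\f.(\g.(\h.((f h) g)))) ((\f.(\g.(\h.((f h) (g h))))) h))) q) h)))
Step 11: (\h.((q h) (((\f.(\g.(\h.((f h) g)))) ((\f.(\g.(\h.((f h) (g h))))) q)) h)))
Step 12: (\h.((q h) ((\g.(\h.((((\f.(\g.(\h.((f h) (g h))))) q) h) g))) h)))
Step 13: (\h.((q h) (\i.((((\f.(\g.(\h.((f h) (g h))))) q) i) h))))
Step 14: (\h.((q h) (\i.(((\g.(\h.((q h) (g h)))) i) h))))
Step 15: (\h.((q h) (\i.((\h.((q h) (i h))) h))))
Step 16: (\h.((q h) (\i.((q h) (i h)))))

Answer: (\h.((q h) (\i.((q h) (i h)))))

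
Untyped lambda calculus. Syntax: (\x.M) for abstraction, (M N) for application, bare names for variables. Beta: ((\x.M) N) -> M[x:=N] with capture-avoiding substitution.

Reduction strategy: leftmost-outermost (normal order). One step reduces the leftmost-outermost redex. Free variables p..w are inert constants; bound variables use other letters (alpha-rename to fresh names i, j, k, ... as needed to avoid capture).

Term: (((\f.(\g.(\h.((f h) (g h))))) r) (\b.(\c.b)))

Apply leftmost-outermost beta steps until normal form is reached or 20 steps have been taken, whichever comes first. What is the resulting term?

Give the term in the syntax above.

Answer: (\h.((r h) (\c.h)))

Derivation:
Step 0: (((\f.(\g.(\h.((f h) (g h))))) r) (\b.(\c.b)))
Step 1: ((\g.(\h.((r h) (g h)))) (\b.(\c.b)))
Step 2: (\h.((r h) ((\b.(\c.b)) h)))
Step 3: (\h.((r h) (\c.h)))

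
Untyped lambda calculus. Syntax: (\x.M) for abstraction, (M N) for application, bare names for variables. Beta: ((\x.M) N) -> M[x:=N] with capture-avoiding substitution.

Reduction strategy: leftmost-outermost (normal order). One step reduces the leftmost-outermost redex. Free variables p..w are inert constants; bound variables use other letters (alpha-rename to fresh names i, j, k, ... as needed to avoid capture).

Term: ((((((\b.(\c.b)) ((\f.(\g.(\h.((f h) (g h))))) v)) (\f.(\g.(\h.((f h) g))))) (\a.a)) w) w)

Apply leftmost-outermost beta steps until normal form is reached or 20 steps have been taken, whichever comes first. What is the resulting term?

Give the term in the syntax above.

Step 0: ((((((\b.(\c.b)) ((\f.(\g.(\h.((f h) (g h))))) v)) (\f.(\g.(\h.((f h) g))))) (\a.a)) w) w)
Step 1: (((((\c.((\f.(\g.(\h.((f h) (g h))))) v)) (\f.(\g.(\h.((f h) g))))) (\a.a)) w) w)
Step 2: (((((\f.(\g.(\h.((f h) (g h))))) v) (\a.a)) w) w)
Step 3: ((((\g.(\h.((v h) (g h)))) (\a.a)) w) w)
Step 4: (((\h.((v h) ((\a.a) h))) w) w)
Step 5: (((v w) ((\a.a) w)) w)
Step 6: (((v w) w) w)

Answer: (((v w) w) w)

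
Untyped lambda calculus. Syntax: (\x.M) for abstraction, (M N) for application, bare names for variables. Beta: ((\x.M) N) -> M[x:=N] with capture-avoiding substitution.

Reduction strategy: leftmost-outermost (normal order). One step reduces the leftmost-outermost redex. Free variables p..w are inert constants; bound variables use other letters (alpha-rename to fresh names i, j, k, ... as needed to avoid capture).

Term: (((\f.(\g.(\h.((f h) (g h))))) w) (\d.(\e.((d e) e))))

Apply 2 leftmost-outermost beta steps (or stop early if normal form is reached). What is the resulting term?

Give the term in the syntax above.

Answer: (\h.((w h) ((\d.(\e.((d e) e))) h)))

Derivation:
Step 0: (((\f.(\g.(\h.((f h) (g h))))) w) (\d.(\e.((d e) e))))
Step 1: ((\g.(\h.((w h) (g h)))) (\d.(\e.((d e) e))))
Step 2: (\h.((w h) ((\d.(\e.((d e) e))) h)))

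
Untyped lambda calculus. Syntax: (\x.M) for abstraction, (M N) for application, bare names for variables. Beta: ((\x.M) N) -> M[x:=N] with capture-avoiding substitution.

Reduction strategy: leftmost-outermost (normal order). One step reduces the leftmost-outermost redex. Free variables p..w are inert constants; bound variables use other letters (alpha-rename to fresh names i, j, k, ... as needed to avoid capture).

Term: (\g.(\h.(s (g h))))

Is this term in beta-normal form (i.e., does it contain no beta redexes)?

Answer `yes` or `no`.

Term: (\g.(\h.(s (g h))))
No beta redexes found.

Answer: yes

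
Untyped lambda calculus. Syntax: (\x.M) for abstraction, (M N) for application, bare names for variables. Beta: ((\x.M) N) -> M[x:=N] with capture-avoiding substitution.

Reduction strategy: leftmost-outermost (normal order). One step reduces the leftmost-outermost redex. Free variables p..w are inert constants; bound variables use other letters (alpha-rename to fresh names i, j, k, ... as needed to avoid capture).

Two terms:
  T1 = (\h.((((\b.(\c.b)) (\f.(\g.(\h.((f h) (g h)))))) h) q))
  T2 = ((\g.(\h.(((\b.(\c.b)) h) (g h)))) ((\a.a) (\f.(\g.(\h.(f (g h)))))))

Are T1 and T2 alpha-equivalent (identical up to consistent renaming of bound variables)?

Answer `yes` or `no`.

Answer: no

Derivation:
Term 1: (\h.((((\b.(\c.b)) (\f.(\g.(\h.((f h) (g h)))))) h) q))
Term 2: ((\g.(\h.(((\b.(\c.b)) h) (g h)))) ((\a.a) (\f.(\g.(\h.(f (g h)))))))
Alpha-equivalence: compare structure up to binder renaming.
Result: False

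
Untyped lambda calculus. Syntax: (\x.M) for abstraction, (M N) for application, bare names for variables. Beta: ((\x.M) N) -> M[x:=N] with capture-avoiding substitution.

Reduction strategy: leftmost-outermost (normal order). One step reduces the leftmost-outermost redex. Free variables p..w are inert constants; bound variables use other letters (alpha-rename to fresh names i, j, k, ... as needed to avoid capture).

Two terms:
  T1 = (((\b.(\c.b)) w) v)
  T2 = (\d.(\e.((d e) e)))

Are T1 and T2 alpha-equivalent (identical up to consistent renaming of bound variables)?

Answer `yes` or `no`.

Answer: no

Derivation:
Term 1: (((\b.(\c.b)) w) v)
Term 2: (\d.(\e.((d e) e)))
Alpha-equivalence: compare structure up to binder renaming.
Result: False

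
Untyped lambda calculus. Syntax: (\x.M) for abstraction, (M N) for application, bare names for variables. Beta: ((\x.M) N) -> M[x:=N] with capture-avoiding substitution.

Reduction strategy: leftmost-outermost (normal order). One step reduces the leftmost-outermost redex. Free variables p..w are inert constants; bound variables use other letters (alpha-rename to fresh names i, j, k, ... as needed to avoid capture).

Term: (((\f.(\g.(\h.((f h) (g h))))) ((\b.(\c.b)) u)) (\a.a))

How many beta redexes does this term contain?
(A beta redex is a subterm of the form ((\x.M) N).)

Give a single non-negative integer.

Term: (((\f.(\g.(\h.((f h) (g h))))) ((\b.(\c.b)) u)) (\a.a))
  Redex: ((\f.(\g.(\h.((f h) (g h))))) ((\b.(\c.b)) u))
  Redex: ((\b.(\c.b)) u)
Total redexes: 2

Answer: 2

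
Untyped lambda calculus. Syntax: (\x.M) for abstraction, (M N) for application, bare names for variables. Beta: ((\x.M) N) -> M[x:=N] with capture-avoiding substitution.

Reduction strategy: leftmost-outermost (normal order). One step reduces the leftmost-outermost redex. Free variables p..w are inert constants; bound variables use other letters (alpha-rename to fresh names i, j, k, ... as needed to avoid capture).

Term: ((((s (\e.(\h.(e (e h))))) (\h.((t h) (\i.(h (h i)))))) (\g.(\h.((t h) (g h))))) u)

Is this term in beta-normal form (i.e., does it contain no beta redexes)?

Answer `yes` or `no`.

Answer: yes

Derivation:
Term: ((((s (\e.(\h.(e (e h))))) (\h.((t h) (\i.(h (h i)))))) (\g.(\h.((t h) (g h))))) u)
No beta redexes found.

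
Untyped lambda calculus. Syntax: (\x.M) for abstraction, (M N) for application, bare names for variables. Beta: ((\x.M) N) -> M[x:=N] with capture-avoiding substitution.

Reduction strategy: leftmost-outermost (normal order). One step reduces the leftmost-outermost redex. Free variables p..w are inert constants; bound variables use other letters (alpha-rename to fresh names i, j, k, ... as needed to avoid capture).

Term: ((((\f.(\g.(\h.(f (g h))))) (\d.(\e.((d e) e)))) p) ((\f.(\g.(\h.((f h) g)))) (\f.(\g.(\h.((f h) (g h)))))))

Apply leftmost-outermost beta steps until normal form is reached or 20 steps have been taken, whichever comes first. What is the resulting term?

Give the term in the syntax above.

Step 0: ((((\f.(\g.(\h.(f (g h))))) (\d.(\e.((d e) e)))) p) ((\f.(\g.(\h.((f h) g)))) (\f.(\g.(\h.((f h) (g h)))))))
Step 1: (((\g.(\h.((\d.(\e.((d e) e))) (g h)))) p) ((\f.(\g.(\h.((f h) g)))) (\f.(\g.(\h.((f h) (g h)))))))
Step 2: ((\h.((\d.(\e.((d e) e))) (p h))) ((\f.(\g.(\h.((f h) g)))) (\f.(\g.(\h.((f h) (g h)))))))
Step 3: ((\d.(\e.((d e) e))) (p ((\f.(\g.(\h.((f h) g)))) (\f.(\g.(\h.((f h) (g h))))))))
Step 4: (\e.(((p ((\f.(\g.(\h.((f h) g)))) (\f.(\g.(\h.((f h) (g h))))))) e) e))
Step 5: (\e.(((p (\g.(\h.(((\f.(\g.(\h.((f h) (g h))))) h) g)))) e) e))
Step 6: (\e.(((p (\g.(\h.((\g.(\i.((h i) (g i)))) g)))) e) e))
Step 7: (\e.(((p (\g.(\h.(\i.((h i) (g i)))))) e) e))

Answer: (\e.(((p (\g.(\h.(\i.((h i) (g i)))))) e) e))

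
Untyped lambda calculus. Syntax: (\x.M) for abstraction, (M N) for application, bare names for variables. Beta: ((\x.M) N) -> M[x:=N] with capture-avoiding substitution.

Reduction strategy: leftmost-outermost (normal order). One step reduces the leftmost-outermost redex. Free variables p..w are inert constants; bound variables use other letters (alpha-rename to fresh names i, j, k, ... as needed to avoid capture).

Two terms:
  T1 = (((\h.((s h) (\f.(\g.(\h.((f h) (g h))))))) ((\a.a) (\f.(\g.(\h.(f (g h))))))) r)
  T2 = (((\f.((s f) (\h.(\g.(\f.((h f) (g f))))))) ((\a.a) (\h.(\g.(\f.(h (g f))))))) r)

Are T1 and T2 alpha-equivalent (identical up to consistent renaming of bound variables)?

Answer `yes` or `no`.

Answer: yes

Derivation:
Term 1: (((\h.((s h) (\f.(\g.(\h.((f h) (g h))))))) ((\a.a) (\f.(\g.(\h.(f (g h))))))) r)
Term 2: (((\f.((s f) (\h.(\g.(\f.((h f) (g f))))))) ((\a.a) (\h.(\g.(\f.(h (g f))))))) r)
Alpha-equivalence: compare structure up to binder renaming.
Result: True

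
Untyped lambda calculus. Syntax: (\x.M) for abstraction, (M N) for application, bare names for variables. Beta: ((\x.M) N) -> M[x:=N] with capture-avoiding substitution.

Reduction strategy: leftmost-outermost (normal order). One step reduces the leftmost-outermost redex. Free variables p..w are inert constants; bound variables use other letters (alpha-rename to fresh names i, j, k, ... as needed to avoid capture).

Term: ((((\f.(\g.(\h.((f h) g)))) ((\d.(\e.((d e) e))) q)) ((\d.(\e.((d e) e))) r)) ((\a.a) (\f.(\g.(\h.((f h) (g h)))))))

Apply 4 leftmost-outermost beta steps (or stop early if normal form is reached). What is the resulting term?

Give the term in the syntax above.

Answer: (((\e.((q e) e)) ((\a.a) (\f.(\g.(\h.((f h) (g h))))))) ((\d.(\e.((d e) e))) r))

Derivation:
Step 0: ((((\f.(\g.(\h.((f h) g)))) ((\d.(\e.((d e) e))) q)) ((\d.(\e.((d e) e))) r)) ((\a.a) (\f.(\g.(\h.((f h) (g h)))))))
Step 1: (((\g.(\h.((((\d.(\e.((d e) e))) q) h) g))) ((\d.(\e.((d e) e))) r)) ((\a.a) (\f.(\g.(\h.((f h) (g h)))))))
Step 2: ((\h.((((\d.(\e.((d e) e))) q) h) ((\d.(\e.((d e) e))) r))) ((\a.a) (\f.(\g.(\h.((f h) (g h)))))))
Step 3: ((((\d.(\e.((d e) e))) q) ((\a.a) (\f.(\g.(\h.((f h) (g h))))))) ((\d.(\e.((d e) e))) r))
Step 4: (((\e.((q e) e)) ((\a.a) (\f.(\g.(\h.((f h) (g h))))))) ((\d.(\e.((d e) e))) r))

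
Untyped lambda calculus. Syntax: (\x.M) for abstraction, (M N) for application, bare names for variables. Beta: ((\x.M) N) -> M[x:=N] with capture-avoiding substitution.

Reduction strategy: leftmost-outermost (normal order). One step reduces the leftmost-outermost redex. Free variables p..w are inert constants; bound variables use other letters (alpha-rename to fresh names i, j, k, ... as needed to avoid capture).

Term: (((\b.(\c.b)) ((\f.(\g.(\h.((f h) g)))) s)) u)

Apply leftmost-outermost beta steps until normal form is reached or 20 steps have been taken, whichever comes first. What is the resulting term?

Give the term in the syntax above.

Answer: (\g.(\h.((s h) g)))

Derivation:
Step 0: (((\b.(\c.b)) ((\f.(\g.(\h.((f h) g)))) s)) u)
Step 1: ((\c.((\f.(\g.(\h.((f h) g)))) s)) u)
Step 2: ((\f.(\g.(\h.((f h) g)))) s)
Step 3: (\g.(\h.((s h) g)))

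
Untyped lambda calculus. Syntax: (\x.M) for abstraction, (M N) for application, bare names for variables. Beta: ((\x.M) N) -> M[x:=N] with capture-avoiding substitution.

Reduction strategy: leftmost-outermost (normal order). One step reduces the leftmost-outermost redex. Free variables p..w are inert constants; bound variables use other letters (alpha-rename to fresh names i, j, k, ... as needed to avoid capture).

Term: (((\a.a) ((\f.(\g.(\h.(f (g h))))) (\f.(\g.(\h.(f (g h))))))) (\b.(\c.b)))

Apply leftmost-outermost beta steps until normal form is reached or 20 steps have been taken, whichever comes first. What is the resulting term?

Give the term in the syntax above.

Answer: (\h.(\g.(\i.h)))

Derivation:
Step 0: (((\a.a) ((\f.(\g.(\h.(f (g h))))) (\f.(\g.(\h.(f (g h))))))) (\b.(\c.b)))
Step 1: (((\f.(\g.(\h.(f (g h))))) (\f.(\g.(\h.(f (g h)))))) (\b.(\c.b)))
Step 2: ((\g.(\h.((\f.(\g.(\h.(f (g h))))) (g h)))) (\b.(\c.b)))
Step 3: (\h.((\f.(\g.(\h.(f (g h))))) ((\b.(\c.b)) h)))
Step 4: (\h.(\g.(\i.(((\b.(\c.b)) h) (g i)))))
Step 5: (\h.(\g.(\i.((\c.h) (g i)))))
Step 6: (\h.(\g.(\i.h)))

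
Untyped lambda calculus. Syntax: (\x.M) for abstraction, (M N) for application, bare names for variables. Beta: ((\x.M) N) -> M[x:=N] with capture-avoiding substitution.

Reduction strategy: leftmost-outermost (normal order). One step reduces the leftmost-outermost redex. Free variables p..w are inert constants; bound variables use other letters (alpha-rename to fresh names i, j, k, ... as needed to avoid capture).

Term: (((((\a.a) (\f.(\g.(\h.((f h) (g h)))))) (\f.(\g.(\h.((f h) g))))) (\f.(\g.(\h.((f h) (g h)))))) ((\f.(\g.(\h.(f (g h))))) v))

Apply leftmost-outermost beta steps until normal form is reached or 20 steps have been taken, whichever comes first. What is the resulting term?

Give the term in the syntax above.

Step 0: (((((\a.a) (\f.(\g.(\h.((f h) (g h)))))) (\f.(\g.(\h.((f h) g))))) (\f.(\g.(\h.((f h) (g h)))))) ((\f.(\g.(\h.(f (g h))))) v))
Step 1: ((((\f.(\g.(\h.((f h) (g h))))) (\f.(\g.(\h.((f h) g))))) (\f.(\g.(\h.((f h) (g h)))))) ((\f.(\g.(\h.(f (g h))))) v))
Step 2: (((\g.(\h.(((\f.(\g.(\h.((f h) g)))) h) (g h)))) (\f.(\g.(\h.((f h) (g h)))))) ((\f.(\g.(\h.(f (g h))))) v))
Step 3: ((\h.(((\f.(\g.(\h.((f h) g)))) h) ((\f.(\g.(\h.((f h) (g h))))) h))) ((\f.(\g.(\h.(f (g h))))) v))
Step 4: (((\f.(\g.(\h.((f h) g)))) ((\f.(\g.(\h.(f (g h))))) v)) ((\f.(\g.(\h.((f h) (g h))))) ((\f.(\g.(\h.(f (g h))))) v)))
Step 5: ((\g.(\h.((((\f.(\g.(\h.(f (g h))))) v) h) g))) ((\f.(\g.(\h.((f h) (g h))))) ((\f.(\g.(\h.(f (g h))))) v)))
Step 6: (\h.((((\f.(\g.(\h.(f (g h))))) v) h) ((\f.(\g.(\h.((f h) (g h))))) ((\f.(\g.(\h.(f (g h))))) v))))
Step 7: (\h.(((\g.(\h.(v (g h)))) h) ((\f.(\g.(\h.((f h) (g h))))) ((\f.(\g.(\h.(f (g h))))) v))))
Step 8: (\h.((\i.(v (h i))) ((\f.(\g.(\h.((f h) (g h))))) ((\f.(\g.(\h.(f (g h))))) v))))
Step 9: (\h.(v (h ((\f.(\g.(\h.((f h) (g h))))) ((\f.(\g.(\h.(f (g h))))) v)))))
Step 10: (\h.(v (h (\g.(\h.((((\f.(\g.(\h.(f (g h))))) v) h) (g h)))))))
Step 11: (\h.(v (h (\g.(\h.(((\g.(\h.(v (g h)))) h) (g h)))))))
Step 12: (\h.(v (h (\g.(\h.((\i.(v (h i))) (g h)))))))
Step 13: (\h.(v (h (\g.(\h.(v (h (g h))))))))

Answer: (\h.(v (h (\g.(\h.(v (h (g h))))))))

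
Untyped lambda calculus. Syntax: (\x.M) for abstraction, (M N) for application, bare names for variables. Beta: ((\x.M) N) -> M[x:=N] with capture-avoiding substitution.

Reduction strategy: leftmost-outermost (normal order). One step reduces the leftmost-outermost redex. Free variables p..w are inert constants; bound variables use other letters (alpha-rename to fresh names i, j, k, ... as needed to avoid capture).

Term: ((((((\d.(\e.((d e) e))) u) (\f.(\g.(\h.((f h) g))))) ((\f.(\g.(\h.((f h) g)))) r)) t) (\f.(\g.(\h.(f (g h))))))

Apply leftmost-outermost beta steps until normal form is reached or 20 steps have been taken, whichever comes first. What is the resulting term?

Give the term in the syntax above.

Step 0: ((((((\d.(\e.((d e) e))) u) (\f.(\g.(\h.((f h) g))))) ((\f.(\g.(\h.((f h) g)))) r)) t) (\f.(\g.(\h.(f (g h))))))
Step 1: (((((\e.((u e) e)) (\f.(\g.(\h.((f h) g))))) ((\f.(\g.(\h.((f h) g)))) r)) t) (\f.(\g.(\h.(f (g h))))))
Step 2: (((((u (\f.(\g.(\h.((f h) g))))) (\f.(\g.(\h.((f h) g))))) ((\f.(\g.(\h.((f h) g)))) r)) t) (\f.(\g.(\h.(f (g h))))))
Step 3: (((((u (\f.(\g.(\h.((f h) g))))) (\f.(\g.(\h.((f h) g))))) (\g.(\h.((r h) g)))) t) (\f.(\g.(\h.(f (g h))))))

Answer: (((((u (\f.(\g.(\h.((f h) g))))) (\f.(\g.(\h.((f h) g))))) (\g.(\h.((r h) g)))) t) (\f.(\g.(\h.(f (g h))))))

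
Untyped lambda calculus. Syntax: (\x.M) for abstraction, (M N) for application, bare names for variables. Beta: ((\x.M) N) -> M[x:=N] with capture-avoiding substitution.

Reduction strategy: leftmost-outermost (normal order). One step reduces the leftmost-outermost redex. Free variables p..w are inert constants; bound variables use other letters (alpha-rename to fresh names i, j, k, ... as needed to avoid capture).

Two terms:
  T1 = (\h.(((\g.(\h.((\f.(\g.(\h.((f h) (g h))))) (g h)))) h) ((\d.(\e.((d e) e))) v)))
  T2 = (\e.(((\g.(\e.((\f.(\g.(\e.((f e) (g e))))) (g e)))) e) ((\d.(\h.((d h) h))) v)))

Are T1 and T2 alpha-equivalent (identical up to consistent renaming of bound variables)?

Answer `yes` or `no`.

Term 1: (\h.(((\g.(\h.((\f.(\g.(\h.((f h) (g h))))) (g h)))) h) ((\d.(\e.((d e) e))) v)))
Term 2: (\e.(((\g.(\e.((\f.(\g.(\e.((f e) (g e))))) (g e)))) e) ((\d.(\h.((d h) h))) v)))
Alpha-equivalence: compare structure up to binder renaming.
Result: True

Answer: yes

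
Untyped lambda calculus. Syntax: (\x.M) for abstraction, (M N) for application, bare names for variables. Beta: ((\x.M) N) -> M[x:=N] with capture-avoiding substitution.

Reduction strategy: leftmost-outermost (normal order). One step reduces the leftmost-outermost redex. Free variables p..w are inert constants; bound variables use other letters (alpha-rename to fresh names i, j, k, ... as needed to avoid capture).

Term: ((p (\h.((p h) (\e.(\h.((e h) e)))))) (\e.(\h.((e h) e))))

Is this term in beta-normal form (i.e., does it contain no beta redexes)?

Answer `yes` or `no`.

Answer: yes

Derivation:
Term: ((p (\h.((p h) (\e.(\h.((e h) e)))))) (\e.(\h.((e h) e))))
No beta redexes found.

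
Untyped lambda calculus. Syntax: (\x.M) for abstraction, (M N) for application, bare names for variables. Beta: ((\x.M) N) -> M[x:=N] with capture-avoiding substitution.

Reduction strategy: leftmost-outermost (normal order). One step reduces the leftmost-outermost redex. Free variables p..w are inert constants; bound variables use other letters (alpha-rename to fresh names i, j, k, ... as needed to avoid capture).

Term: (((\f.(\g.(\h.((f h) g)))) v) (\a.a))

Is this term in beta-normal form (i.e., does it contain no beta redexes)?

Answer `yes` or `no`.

Term: (((\f.(\g.(\h.((f h) g)))) v) (\a.a))
Found 1 beta redex(es).

Answer: no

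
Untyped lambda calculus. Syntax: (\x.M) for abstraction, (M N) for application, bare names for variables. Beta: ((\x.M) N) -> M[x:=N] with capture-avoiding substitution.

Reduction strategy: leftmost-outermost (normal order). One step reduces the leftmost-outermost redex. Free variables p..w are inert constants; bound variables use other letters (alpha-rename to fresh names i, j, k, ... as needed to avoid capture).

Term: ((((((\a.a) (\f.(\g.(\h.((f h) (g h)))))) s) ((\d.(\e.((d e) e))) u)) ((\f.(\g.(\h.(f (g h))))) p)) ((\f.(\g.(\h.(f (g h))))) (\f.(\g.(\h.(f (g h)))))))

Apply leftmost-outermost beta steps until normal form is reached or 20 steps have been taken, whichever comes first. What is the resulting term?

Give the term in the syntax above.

Step 0: ((((((\a.a) (\f.(\g.(\h.((f h) (g h)))))) s) ((\d.(\e.((d e) e))) u)) ((\f.(\g.(\h.(f (g h))))) p)) ((\f.(\g.(\h.(f (g h))))) (\f.(\g.(\h.(f (g h)))))))
Step 1: (((((\f.(\g.(\h.((f h) (g h))))) s) ((\d.(\e.((d e) e))) u)) ((\f.(\g.(\h.(f (g h))))) p)) ((\f.(\g.(\h.(f (g h))))) (\f.(\g.(\h.(f (g h)))))))
Step 2: ((((\g.(\h.((s h) (g h)))) ((\d.(\e.((d e) e))) u)) ((\f.(\g.(\h.(f (g h))))) p)) ((\f.(\g.(\h.(f (g h))))) (\f.(\g.(\h.(f (g h)))))))
Step 3: (((\h.((s h) (((\d.(\e.((d e) e))) u) h))) ((\f.(\g.(\h.(f (g h))))) p)) ((\f.(\g.(\h.(f (g h))))) (\f.(\g.(\h.(f (g h)))))))
Step 4: (((s ((\f.(\g.(\h.(f (g h))))) p)) (((\d.(\e.((d e) e))) u) ((\f.(\g.(\h.(f (g h))))) p))) ((\f.(\g.(\h.(f (g h))))) (\f.(\g.(\h.(f (g h)))))))
Step 5: (((s (\g.(\h.(p (g h))))) (((\d.(\e.((d e) e))) u) ((\f.(\g.(\h.(f (g h))))) p))) ((\f.(\g.(\h.(f (g h))))) (\f.(\g.(\h.(f (g h)))))))
Step 6: (((s (\g.(\h.(p (g h))))) ((\e.((u e) e)) ((\f.(\g.(\h.(f (g h))))) p))) ((\f.(\g.(\h.(f (g h))))) (\f.(\g.(\h.(f (g h)))))))
Step 7: (((s (\g.(\h.(p (g h))))) ((u ((\f.(\g.(\h.(f (g h))))) p)) ((\f.(\g.(\h.(f (g h))))) p))) ((\f.(\g.(\h.(f (g h))))) (\f.(\g.(\h.(f (g h)))))))
Step 8: (((s (\g.(\h.(p (g h))))) ((u (\g.(\h.(p (g h))))) ((\f.(\g.(\h.(f (g h))))) p))) ((\f.(\g.(\h.(f (g h))))) (\f.(\g.(\h.(f (g h)))))))
Step 9: (((s (\g.(\h.(p (g h))))) ((u (\g.(\h.(p (g h))))) (\g.(\h.(p (g h)))))) ((\f.(\g.(\h.(f (g h))))) (\f.(\g.(\h.(f (g h)))))))
Step 10: (((s (\g.(\h.(p (g h))))) ((u (\g.(\h.(p (g h))))) (\g.(\h.(p (g h)))))) (\g.(\h.((\f.(\g.(\h.(f (g h))))) (g h)))))
Step 11: (((s (\g.(\h.(p (g h))))) ((u (\g.(\h.(p (g h))))) (\g.(\h.(p (g h)))))) (\g.(\h.(\i.(\j.((g h) (i j)))))))

Answer: (((s (\g.(\h.(p (g h))))) ((u (\g.(\h.(p (g h))))) (\g.(\h.(p (g h)))))) (\g.(\h.(\i.(\j.((g h) (i j)))))))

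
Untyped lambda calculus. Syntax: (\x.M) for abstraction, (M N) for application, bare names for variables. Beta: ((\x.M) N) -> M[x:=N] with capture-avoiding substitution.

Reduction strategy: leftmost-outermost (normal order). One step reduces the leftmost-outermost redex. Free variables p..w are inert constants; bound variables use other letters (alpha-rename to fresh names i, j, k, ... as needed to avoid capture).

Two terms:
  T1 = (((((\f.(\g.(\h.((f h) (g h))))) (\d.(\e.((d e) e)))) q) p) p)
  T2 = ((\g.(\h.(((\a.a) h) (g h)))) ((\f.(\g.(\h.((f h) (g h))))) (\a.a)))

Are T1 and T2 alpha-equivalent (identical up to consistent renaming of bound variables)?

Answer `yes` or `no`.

Term 1: (((((\f.(\g.(\h.((f h) (g h))))) (\d.(\e.((d e) e)))) q) p) p)
Term 2: ((\g.(\h.(((\a.a) h) (g h)))) ((\f.(\g.(\h.((f h) (g h))))) (\a.a)))
Alpha-equivalence: compare structure up to binder renaming.
Result: False

Answer: no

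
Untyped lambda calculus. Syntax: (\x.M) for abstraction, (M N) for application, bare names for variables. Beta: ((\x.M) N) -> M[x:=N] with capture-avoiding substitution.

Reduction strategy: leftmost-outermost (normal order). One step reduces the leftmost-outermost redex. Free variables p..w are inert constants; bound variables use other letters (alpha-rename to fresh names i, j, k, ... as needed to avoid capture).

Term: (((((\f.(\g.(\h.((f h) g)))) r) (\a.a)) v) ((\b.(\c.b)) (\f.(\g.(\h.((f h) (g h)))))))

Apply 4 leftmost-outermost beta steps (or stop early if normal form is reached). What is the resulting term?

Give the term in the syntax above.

Step 0: (((((\f.(\g.(\h.((f h) g)))) r) (\a.a)) v) ((\b.(\c.b)) (\f.(\g.(\h.((f h) (g h)))))))
Step 1: ((((\g.(\h.((r h) g))) (\a.a)) v) ((\b.(\c.b)) (\f.(\g.(\h.((f h) (g h)))))))
Step 2: (((\h.((r h) (\a.a))) v) ((\b.(\c.b)) (\f.(\g.(\h.((f h) (g h)))))))
Step 3: (((r v) (\a.a)) ((\b.(\c.b)) (\f.(\g.(\h.((f h) (g h)))))))
Step 4: (((r v) (\a.a)) (\c.(\f.(\g.(\h.((f h) (g h)))))))

Answer: (((r v) (\a.a)) (\c.(\f.(\g.(\h.((f h) (g h)))))))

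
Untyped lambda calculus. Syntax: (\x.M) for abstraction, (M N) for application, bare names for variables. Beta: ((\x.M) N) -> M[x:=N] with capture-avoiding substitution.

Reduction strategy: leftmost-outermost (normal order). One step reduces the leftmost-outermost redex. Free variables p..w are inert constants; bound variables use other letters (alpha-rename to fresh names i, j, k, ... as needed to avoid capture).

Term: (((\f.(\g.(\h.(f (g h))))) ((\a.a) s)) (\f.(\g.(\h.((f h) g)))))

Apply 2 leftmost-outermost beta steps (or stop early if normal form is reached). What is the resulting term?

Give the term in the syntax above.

Answer: (\h.(((\a.a) s) ((\f.(\g.(\h.((f h) g)))) h)))

Derivation:
Step 0: (((\f.(\g.(\h.(f (g h))))) ((\a.a) s)) (\f.(\g.(\h.((f h) g)))))
Step 1: ((\g.(\h.(((\a.a) s) (g h)))) (\f.(\g.(\h.((f h) g)))))
Step 2: (\h.(((\a.a) s) ((\f.(\g.(\h.((f h) g)))) h)))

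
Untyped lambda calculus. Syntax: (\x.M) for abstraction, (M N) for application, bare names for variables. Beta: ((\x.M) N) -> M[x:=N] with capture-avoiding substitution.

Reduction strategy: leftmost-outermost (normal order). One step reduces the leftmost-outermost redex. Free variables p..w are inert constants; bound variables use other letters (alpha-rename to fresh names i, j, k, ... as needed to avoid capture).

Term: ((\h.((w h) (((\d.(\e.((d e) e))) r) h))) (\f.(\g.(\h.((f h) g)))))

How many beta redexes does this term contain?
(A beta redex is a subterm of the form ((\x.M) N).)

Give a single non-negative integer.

Answer: 2

Derivation:
Term: ((\h.((w h) (((\d.(\e.((d e) e))) r) h))) (\f.(\g.(\h.((f h) g)))))
  Redex: ((\h.((w h) (((\d.(\e.((d e) e))) r) h))) (\f.(\g.(\h.((f h) g)))))
  Redex: ((\d.(\e.((d e) e))) r)
Total redexes: 2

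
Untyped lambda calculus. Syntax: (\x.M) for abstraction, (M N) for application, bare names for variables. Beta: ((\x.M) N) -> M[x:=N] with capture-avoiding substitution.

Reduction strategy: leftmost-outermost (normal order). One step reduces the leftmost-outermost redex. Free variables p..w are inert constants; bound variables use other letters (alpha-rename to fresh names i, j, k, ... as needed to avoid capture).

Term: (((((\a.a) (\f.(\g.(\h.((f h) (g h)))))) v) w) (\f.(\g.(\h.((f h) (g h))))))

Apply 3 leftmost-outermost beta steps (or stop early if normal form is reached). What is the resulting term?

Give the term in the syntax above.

Answer: ((\h.((v h) (w h))) (\f.(\g.(\h.((f h) (g h))))))

Derivation:
Step 0: (((((\a.a) (\f.(\g.(\h.((f h) (g h)))))) v) w) (\f.(\g.(\h.((f h) (g h))))))
Step 1: ((((\f.(\g.(\h.((f h) (g h))))) v) w) (\f.(\g.(\h.((f h) (g h))))))
Step 2: (((\g.(\h.((v h) (g h)))) w) (\f.(\g.(\h.((f h) (g h))))))
Step 3: ((\h.((v h) (w h))) (\f.(\g.(\h.((f h) (g h))))))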